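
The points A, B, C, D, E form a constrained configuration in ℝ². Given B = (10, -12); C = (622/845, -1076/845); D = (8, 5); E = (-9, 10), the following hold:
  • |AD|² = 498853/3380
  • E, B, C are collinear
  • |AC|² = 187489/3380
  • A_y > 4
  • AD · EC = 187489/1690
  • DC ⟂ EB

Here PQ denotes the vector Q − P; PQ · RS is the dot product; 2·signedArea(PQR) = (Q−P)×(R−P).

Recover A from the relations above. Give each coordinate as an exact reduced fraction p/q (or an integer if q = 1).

1. A_x = -6983/1690  [line -8227/845·x + 9526/845·y + -151117/1690 = 0 ∩ |AC|² = 187489/3380]
2. A_y = 3687/845  [line -8227/845·x + 9526/845·y + -151117/1690 = 0 ∩ |AC|² = 187489/3380]
   → A = (-6983/1690, 3687/845)

A = (-6983/1690, 3687/845)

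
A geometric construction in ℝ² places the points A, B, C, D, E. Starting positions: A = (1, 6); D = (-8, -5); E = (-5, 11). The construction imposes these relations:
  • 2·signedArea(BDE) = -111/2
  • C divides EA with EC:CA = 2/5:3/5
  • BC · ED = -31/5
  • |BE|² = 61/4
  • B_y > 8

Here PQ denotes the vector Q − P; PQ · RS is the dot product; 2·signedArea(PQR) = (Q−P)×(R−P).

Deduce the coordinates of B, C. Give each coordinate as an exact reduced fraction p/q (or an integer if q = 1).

B = (-2, 17/2)
C = (-13/5, 9)

1. C_x = -13/5  [C divides EA with EC:CA = 2/5:3/5]
2. C_y = 9  [C divides EA with EC:CA = 2/5:3/5]
   → C = (-13/5, 9)
3. B_x = -2  [2·signedArea(BDE) = -111/2 ∩ BC · ED = -31/5]
4. B_y = 17/2  [2·signedArea(BDE) = -111/2 ∩ BC · ED = -31/5]
   → B = (-2, 17/2)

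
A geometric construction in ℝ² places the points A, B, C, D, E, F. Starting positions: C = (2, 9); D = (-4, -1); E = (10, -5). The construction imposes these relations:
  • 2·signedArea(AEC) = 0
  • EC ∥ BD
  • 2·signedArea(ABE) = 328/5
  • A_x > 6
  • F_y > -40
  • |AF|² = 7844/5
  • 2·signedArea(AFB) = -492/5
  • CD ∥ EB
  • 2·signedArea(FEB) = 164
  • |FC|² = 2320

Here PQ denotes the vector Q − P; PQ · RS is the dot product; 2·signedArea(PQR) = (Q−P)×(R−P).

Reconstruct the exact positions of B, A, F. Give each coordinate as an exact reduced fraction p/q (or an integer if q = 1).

A = (34/5, 3/5)
B = (4, -15)
F = (6, -39)

1. B_x = 4  [EC ∥ BD ∩ CD ∥ EB]
2. B_y = -15  [EC ∥ BD ∩ CD ∥ EB]
   → B = (4, -15)
3. A_x = 34/5  [2·signedArea(AEC) = 0 ∩ 2·signedArea(ABE) = 328/5]
4. A_y = 3/5  [2·signedArea(AEC) = 0 ∩ 2·signedArea(ABE) = 328/5]
   → A = (34/5, 3/5)
5. F_x = 6  [2·signedArea(FEB) = 164 ∩ 2·signedArea(AFB) = -492/5]
6. F_y = -39  [2·signedArea(FEB) = 164 ∩ 2·signedArea(AFB) = -492/5]
   → F = (6, -39)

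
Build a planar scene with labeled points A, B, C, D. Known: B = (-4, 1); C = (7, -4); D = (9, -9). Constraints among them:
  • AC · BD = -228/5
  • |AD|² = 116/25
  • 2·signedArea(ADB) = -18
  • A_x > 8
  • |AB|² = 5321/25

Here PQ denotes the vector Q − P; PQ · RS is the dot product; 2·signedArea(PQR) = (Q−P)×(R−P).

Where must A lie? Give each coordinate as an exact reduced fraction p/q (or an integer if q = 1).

A = (41/5, -7)

1. A_x = 41/5  [2·signedArea(ADB) = -18 ∩ AC · BD = -228/5]
2. A_y = -7  [2·signedArea(ADB) = -18 ∩ AC · BD = -228/5]
   → A = (41/5, -7)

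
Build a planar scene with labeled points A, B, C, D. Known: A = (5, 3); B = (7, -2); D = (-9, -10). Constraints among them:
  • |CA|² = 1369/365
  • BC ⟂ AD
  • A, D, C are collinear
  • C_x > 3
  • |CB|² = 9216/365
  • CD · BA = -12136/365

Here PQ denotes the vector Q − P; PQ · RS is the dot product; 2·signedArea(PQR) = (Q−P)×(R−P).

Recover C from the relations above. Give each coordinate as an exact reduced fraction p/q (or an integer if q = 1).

1. C_x = 1307/365  [A, D, C are collinear ∩ BC ⟂ AD]
2. C_y = 614/365  [A, D, C are collinear ∩ BC ⟂ AD]
   → C = (1307/365, 614/365)

C = (1307/365, 614/365)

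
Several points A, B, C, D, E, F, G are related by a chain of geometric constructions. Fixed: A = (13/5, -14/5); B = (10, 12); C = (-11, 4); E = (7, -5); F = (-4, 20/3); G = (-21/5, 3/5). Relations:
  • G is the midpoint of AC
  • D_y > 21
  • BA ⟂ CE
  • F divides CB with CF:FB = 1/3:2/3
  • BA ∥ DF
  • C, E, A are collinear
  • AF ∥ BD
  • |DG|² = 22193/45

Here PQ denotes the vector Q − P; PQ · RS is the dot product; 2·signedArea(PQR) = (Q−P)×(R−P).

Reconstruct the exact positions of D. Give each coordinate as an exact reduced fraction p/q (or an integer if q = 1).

1. D_x = 17/5  [BA ∥ DF ∩ AF ∥ BD]
2. D_y = 322/15  [BA ∥ DF ∩ AF ∥ BD]
   → D = (17/5, 322/15)

D = (17/5, 322/15)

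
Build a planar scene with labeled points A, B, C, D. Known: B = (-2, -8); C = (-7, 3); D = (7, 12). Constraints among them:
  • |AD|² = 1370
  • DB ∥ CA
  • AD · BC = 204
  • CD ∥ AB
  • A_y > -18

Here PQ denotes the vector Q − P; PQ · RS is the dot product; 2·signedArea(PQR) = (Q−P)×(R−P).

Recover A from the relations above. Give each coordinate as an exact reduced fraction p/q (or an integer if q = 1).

1. A_x = -16  [CD ∥ AB ∩ DB ∥ CA]
2. A_y = -17  [CD ∥ AB ∩ DB ∥ CA]
   → A = (-16, -17)

A = (-16, -17)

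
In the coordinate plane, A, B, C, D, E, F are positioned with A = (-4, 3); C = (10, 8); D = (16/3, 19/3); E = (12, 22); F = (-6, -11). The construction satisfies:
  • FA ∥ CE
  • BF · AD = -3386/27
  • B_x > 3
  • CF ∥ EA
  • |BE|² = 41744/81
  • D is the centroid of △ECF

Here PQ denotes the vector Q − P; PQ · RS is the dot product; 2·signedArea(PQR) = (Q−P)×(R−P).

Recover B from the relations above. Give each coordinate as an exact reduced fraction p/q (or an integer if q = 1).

B = (28/9, 10/9)

1. B_x = 28/9  [line -28/3·x + -10/3·y + 884/27 = 0 ∩ |BE|² = 41744/81]
2. B_y = 10/9  [line -28/3·x + -10/3·y + 884/27 = 0 ∩ |BE|² = 41744/81]
   → B = (28/9, 10/9)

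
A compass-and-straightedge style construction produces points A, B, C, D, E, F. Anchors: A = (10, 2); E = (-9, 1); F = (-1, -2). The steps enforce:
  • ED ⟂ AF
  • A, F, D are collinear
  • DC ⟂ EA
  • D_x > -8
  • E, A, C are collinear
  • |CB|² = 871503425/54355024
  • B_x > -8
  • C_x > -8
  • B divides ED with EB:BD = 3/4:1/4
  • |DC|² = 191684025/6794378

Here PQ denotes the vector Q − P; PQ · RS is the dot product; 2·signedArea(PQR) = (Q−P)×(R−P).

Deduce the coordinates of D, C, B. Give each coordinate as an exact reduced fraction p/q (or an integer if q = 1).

B = (-1038/137, -1597/548)
C = (-366071/49594, 53819/49594)
D = (-973/137, -578/137)

1. D_x = -973/137  [A, F, D are collinear ∩ ED ⟂ AF]
2. D_y = -578/137  [A, F, D are collinear ∩ ED ⟂ AF]
   → D = (-973/137, -578/137)
3. C_x = -366071/49594  [E, A, C are collinear ∩ DC ⟂ EA]
4. C_y = 53819/49594  [E, A, C are collinear ∩ DC ⟂ EA]
   → C = (-366071/49594, 53819/49594)
5. B_x = -1038/137  [B divides ED with EB:BD = 3/4:1/4]
6. B_y = -1597/548  [B divides ED with EB:BD = 3/4:1/4]
   → B = (-1038/137, -1597/548)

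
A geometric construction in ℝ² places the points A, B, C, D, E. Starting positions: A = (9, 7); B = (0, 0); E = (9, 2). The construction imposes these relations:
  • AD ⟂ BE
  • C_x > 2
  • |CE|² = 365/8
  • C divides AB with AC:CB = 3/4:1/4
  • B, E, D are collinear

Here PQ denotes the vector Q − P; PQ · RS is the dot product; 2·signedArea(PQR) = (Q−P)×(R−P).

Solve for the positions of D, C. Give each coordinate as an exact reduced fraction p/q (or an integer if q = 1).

1. D_x = 171/17  [B, E, D are collinear ∩ AD ⟂ BE]
2. D_y = 38/17  [B, E, D are collinear ∩ AD ⟂ BE]
   → D = (171/17, 38/17)
3. C_x = 9/4  [C divides AB with AC:CB = 3/4:1/4]
4. C_y = 7/4  [C divides AB with AC:CB = 3/4:1/4]
   → C = (9/4, 7/4)

C = (9/4, 7/4)
D = (171/17, 38/17)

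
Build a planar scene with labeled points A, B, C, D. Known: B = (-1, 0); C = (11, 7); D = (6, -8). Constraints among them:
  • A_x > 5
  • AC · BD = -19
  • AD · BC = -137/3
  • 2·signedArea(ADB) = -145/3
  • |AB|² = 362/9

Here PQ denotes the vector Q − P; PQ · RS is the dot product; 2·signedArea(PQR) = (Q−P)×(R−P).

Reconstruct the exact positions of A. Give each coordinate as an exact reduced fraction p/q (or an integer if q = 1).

A = (16/3, -1/3)

1. A_x = 16/3  [AD · BC = -137/3 ∩ AC · BD = -19]
2. A_y = -1/3  [AD · BC = -137/3 ∩ AC · BD = -19]
   → A = (16/3, -1/3)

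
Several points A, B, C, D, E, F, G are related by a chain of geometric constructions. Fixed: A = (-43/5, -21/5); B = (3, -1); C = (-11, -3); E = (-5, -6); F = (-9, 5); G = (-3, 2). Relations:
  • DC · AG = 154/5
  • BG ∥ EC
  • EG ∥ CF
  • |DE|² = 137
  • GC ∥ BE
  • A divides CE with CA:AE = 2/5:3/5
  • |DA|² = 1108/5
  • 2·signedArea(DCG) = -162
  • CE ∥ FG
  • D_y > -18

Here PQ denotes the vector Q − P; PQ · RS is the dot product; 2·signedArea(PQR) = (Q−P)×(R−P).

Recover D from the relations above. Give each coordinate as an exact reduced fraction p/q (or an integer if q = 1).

1. D_x = -1  [2·signedArea(DCG) = -162 ∩ DC · AG = 154/5]
2. D_y = -17  [2·signedArea(DCG) = -162 ∩ DC · AG = 154/5]
   → D = (-1, -17)

D = (-1, -17)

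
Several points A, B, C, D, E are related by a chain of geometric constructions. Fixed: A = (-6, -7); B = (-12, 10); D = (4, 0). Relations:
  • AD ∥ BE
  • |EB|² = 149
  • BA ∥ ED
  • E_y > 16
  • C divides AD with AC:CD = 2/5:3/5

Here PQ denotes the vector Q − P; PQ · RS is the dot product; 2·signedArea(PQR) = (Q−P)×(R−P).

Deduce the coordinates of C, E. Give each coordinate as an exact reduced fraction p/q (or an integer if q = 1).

C = (-2, -21/5)
E = (-2, 17)

1. C_x = -2  [C divides AD with AC:CD = 2/5:3/5]
2. C_y = -21/5  [C divides AD with AC:CD = 2/5:3/5]
   → C = (-2, -21/5)
3. E_x = -2  [BA ∥ ED ∩ AD ∥ BE]
4. E_y = 17  [BA ∥ ED ∩ AD ∥ BE]
   → E = (-2, 17)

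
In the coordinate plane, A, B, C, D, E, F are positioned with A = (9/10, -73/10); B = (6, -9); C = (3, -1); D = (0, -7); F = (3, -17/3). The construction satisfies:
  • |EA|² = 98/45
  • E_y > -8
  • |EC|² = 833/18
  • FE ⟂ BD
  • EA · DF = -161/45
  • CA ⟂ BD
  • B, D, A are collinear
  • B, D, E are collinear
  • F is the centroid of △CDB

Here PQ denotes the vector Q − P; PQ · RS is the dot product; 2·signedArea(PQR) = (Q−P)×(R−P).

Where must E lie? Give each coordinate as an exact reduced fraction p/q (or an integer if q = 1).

1. E_x = 23/10  [B, D, E are collinear ∩ FE ⟂ BD]
2. E_y = -233/30  [B, D, E are collinear ∩ FE ⟂ BD]
   → E = (23/10, -233/30)

E = (23/10, -233/30)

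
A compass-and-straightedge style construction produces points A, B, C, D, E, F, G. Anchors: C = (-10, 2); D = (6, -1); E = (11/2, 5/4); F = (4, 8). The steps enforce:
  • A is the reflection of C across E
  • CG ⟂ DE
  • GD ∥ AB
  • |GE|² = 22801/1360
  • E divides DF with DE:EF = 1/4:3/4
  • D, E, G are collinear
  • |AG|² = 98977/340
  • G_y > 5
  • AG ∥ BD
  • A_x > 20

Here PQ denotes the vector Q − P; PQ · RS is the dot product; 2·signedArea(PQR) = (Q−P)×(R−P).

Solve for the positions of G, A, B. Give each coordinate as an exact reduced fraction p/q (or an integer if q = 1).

A = (21, 1/2)
B = (1903/85, -977/170)
G = (392/85, 446/85)

1. G_x = 392/85  [D, E, G are collinear ∩ CG ⟂ DE]
2. G_y = 446/85  [D, E, G are collinear ∩ CG ⟂ DE]
   → G = (392/85, 446/85)
3. A_x = 21  [A is the reflection of C across E]
4. A_y = 1/2  [A is the reflection of C across E]
   → A = (21, 1/2)
5. B_x = 1903/85  [AG ∥ BD ∩ GD ∥ AB]
6. B_y = -977/170  [AG ∥ BD ∩ GD ∥ AB]
   → B = (1903/85, -977/170)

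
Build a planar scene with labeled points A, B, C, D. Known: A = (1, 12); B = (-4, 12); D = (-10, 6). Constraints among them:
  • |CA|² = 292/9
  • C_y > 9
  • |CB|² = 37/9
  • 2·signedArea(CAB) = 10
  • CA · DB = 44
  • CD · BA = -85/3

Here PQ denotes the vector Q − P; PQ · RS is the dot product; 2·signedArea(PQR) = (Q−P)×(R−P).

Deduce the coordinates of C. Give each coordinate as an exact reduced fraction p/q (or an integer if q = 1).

1. C_x = -13/3  [2·signedArea(CAB) = 10 ∩ CD · BA = -85/3]
2. C_y = 10  [2·signedArea(CAB) = 10 ∩ CD · BA = -85/3]
   → C = (-13/3, 10)

C = (-13/3, 10)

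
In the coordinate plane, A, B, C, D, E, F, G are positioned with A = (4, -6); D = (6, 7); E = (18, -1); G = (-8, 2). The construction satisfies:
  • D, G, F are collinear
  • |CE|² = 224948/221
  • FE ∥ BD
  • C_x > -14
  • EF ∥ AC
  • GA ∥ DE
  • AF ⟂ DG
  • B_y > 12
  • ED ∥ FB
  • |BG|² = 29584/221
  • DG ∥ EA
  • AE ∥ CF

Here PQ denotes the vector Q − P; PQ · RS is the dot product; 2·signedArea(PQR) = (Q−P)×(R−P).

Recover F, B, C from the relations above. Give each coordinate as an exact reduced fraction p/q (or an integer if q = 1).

B = (-2628/221, 2850/221)
C = (-3070/221, -23/221)
F = (24/221, 1082/221)

1. F_x = 24/221  [D, G, F are collinear ∩ AF ⟂ DG]
2. F_y = 1082/221  [D, G, F are collinear ∩ AF ⟂ DG]
   → F = (24/221, 1082/221)
3. B_x = -2628/221  [FE ∥ BD ∩ ED ∥ FB]
4. B_y = 2850/221  [FE ∥ BD ∩ ED ∥ FB]
   → B = (-2628/221, 2850/221)
5. C_x = -3070/221  [AE ∥ CF ∩ EF ∥ AC]
6. C_y = -23/221  [AE ∥ CF ∩ EF ∥ AC]
   → C = (-3070/221, -23/221)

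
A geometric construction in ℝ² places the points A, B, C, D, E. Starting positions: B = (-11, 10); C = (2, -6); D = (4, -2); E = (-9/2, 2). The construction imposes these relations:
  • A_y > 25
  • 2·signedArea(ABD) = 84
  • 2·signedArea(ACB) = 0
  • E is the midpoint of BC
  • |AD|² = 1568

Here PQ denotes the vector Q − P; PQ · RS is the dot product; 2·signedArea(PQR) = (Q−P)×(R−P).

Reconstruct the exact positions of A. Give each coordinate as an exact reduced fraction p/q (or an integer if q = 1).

1. A_x = -24  [2·signedArea(ACB) = 0 ∩ 2·signedArea(ABD) = 84]
2. A_y = 26  [2·signedArea(ACB) = 0 ∩ 2·signedArea(ABD) = 84]
   → A = (-24, 26)

A = (-24, 26)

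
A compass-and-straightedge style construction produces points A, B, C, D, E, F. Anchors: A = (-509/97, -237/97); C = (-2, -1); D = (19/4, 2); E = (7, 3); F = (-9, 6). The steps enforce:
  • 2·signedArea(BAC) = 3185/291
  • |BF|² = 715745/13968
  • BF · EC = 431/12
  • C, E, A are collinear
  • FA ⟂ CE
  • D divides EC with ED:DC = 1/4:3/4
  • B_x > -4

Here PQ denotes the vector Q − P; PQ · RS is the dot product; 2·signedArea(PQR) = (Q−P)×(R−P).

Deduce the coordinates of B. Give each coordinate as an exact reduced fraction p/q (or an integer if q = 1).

1. B_x = -3685/1164  [2·signedArea(BAC) = 3185/291 ∩ BF · EC = 431/12]
2. B_y = 539/291  [2·signedArea(BAC) = 3185/291 ∩ BF · EC = 431/12]
   → B = (-3685/1164, 539/291)

B = (-3685/1164, 539/291)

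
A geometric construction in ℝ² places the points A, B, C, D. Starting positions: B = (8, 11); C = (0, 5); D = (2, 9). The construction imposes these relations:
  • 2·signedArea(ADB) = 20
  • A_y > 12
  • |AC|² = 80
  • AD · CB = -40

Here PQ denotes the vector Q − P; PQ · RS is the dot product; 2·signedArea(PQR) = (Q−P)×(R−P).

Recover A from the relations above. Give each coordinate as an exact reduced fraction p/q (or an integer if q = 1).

1. A_x = 4  [AD · CB = -40 ∩ 2·signedArea(ADB) = 20]
2. A_y = 13  [AD · CB = -40 ∩ 2·signedArea(ADB) = 20]
   → A = (4, 13)

A = (4, 13)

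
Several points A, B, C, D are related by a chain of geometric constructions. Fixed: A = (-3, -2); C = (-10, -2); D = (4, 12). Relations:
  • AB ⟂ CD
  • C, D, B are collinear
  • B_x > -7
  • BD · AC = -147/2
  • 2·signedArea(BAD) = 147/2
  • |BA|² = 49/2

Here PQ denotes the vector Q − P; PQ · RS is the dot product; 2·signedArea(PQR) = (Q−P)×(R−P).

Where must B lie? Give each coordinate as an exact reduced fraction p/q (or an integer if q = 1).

B = (-13/2, 3/2)

1. B_x = -13/2  [C, D, B are collinear ∩ AB ⟂ CD]
2. B_y = 3/2  [C, D, B are collinear ∩ AB ⟂ CD]
   → B = (-13/2, 3/2)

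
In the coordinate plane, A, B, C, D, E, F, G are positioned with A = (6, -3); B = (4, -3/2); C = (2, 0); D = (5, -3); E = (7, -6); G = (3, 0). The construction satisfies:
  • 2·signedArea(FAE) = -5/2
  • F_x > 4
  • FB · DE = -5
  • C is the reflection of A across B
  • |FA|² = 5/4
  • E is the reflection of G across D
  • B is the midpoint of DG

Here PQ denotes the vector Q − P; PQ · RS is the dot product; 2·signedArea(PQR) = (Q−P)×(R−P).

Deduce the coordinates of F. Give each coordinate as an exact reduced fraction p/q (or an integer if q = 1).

F = (5, -5/2)

1. F_x = 5  [2·signedArea(FAE) = -5/2 ∩ FB · DE = -5]
2. F_y = -5/2  [2·signedArea(FAE) = -5/2 ∩ FB · DE = -5]
   → F = (5, -5/2)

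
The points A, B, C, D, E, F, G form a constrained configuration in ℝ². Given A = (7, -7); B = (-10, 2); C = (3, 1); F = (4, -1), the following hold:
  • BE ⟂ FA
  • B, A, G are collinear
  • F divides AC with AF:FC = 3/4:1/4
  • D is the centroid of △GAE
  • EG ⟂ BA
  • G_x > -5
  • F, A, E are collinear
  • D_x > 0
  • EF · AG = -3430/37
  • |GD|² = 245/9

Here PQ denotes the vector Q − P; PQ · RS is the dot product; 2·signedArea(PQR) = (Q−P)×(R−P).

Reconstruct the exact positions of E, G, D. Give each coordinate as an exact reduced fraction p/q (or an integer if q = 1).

1. E_x = 0  [F, A, E are collinear ∩ BE ⟂ FA]
2. E_y = 7  [F, A, E are collinear ∩ BE ⟂ FA]
   → E = (0, 7)
3. G_x = -315/74  [B, A, G are collinear ∩ EG ⟂ BA]
4. G_y = -77/74  [B, A, G are collinear ∩ EG ⟂ BA]
   → G = (-315/74, -77/74)
5. D_x = 203/222  [D is the centroid of △GAE]
6. D_y = -77/222  [D is the centroid of △GAE]
   → D = (203/222, -77/222)

D = (203/222, -77/222)
E = (0, 7)
G = (-315/74, -77/74)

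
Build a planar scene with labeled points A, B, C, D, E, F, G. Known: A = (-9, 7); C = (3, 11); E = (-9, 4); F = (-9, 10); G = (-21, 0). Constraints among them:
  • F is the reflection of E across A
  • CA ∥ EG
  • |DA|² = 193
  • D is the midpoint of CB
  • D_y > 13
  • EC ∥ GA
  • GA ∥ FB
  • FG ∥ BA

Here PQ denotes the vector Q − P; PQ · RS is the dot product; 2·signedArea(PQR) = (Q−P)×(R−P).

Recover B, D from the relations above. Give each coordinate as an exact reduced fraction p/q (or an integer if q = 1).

B = (3, 17)
D = (3, 14)

1. B_x = 3  [FG ∥ BA ∩ GA ∥ FB]
2. B_y = 17  [FG ∥ BA ∩ GA ∥ FB]
   → B = (3, 17)
3. D_x = 3  [D is the midpoint of CB]
4. D_y = 14  [D is the midpoint of CB]
   → D = (3, 14)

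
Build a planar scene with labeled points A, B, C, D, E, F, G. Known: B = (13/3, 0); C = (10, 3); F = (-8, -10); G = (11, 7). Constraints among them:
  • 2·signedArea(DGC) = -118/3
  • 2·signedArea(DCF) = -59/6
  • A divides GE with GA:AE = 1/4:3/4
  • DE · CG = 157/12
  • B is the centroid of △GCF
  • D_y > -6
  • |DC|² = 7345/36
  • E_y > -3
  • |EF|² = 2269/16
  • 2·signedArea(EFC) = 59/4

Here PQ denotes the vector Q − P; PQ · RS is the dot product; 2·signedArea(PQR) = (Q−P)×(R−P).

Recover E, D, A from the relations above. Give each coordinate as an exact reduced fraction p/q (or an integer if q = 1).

A = (137/16, 37/8)
D = (-11/6, -5)
E = (5/4, -5/2)

1. E_x = 5/4  [line -13·x + 18·y + 245/4 = 0 ∩ |EF|² = 2269/16]
2. E_y = -5/2  [line -13·x + 18·y + 245/4 = 0 ∩ |EF|² = 2269/16]
   → E = (5/4, -5/2)
3. D_x = -11/6  [2·signedArea(DGC) = -118/3 ∩ DE · CG = 157/12]
4. D_y = -5  [2·signedArea(DGC) = -118/3 ∩ DE · CG = 157/12]
   → D = (-11/6, -5)
5. A_x = 137/16  [A divides GE with GA:AE = 1/4:3/4]
6. A_y = 37/8  [A divides GE with GA:AE = 1/4:3/4]
   → A = (137/16, 37/8)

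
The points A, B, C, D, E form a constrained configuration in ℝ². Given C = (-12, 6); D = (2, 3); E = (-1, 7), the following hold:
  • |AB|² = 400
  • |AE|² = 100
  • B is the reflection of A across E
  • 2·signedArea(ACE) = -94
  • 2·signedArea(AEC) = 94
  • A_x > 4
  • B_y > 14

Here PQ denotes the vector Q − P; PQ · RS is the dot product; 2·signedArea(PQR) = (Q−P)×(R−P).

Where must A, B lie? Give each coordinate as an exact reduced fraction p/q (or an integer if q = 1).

1. A_x = 5  [line -1·x + 11·y + 16 = 0 ∩ |AE|² = 100]
2. A_y = -1  [line -1·x + 11·y + 16 = 0 ∩ |AE|² = 100]
   → A = (5, -1)
3. B_x = -7  [B is the reflection of A across E]
4. B_y = 15  [B is the reflection of A across E]
   → B = (-7, 15)

A = (5, -1)
B = (-7, 15)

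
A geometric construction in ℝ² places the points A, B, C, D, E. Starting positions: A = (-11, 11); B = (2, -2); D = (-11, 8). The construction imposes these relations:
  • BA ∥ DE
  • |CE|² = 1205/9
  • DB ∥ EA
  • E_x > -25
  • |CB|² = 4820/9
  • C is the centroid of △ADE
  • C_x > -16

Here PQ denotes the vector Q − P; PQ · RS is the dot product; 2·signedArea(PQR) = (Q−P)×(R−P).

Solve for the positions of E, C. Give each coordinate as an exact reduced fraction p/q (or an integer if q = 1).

C = (-46/3, 40/3)
E = (-24, 21)

1. E_x = -24  [DB ∥ EA ∩ BA ∥ DE]
2. E_y = 21  [DB ∥ EA ∩ BA ∥ DE]
   → E = (-24, 21)
3. C_x = -46/3  [C is the centroid of △ADE]
4. C_y = 40/3  [C is the centroid of △ADE]
   → C = (-46/3, 40/3)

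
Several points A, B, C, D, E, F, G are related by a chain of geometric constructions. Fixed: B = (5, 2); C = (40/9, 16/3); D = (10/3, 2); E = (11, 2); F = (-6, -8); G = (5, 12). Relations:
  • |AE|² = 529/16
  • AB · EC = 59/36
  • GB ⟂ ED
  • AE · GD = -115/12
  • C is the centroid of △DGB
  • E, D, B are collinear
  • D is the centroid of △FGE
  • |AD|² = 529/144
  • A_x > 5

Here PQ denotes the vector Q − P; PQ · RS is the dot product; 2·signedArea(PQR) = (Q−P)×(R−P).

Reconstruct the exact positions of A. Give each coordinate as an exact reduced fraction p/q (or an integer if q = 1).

A = (21/4, 2)

1. A_x = 21/4  [AE · GD = -115/12 ∩ AB · EC = 59/36]
2. A_y = 2  [AE · GD = -115/12 ∩ AB · EC = 59/36]
   → A = (21/4, 2)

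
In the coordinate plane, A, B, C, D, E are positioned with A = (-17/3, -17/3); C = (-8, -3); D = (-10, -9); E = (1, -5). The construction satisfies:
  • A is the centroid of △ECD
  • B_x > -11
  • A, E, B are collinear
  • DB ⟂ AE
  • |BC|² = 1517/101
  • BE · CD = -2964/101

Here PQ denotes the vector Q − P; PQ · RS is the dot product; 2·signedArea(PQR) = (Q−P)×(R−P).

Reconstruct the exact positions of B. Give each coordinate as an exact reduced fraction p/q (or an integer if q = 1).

1. B_x = -1039/101  [A, E, B are collinear ∩ DB ⟂ AE]
2. B_y = -619/101  [A, E, B are collinear ∩ DB ⟂ AE]
   → B = (-1039/101, -619/101)

B = (-1039/101, -619/101)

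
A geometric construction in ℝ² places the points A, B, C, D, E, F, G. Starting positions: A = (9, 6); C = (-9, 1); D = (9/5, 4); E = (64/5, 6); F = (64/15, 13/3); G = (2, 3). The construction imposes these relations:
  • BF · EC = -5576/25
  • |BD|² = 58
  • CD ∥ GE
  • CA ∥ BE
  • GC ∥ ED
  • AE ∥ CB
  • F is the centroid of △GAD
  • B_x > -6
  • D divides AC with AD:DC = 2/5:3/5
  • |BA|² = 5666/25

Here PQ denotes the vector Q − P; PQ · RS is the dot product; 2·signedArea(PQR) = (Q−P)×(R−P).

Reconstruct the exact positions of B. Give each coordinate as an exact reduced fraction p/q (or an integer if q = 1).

B = (-26/5, 1)

1. B_x = -26/5  [CA ∥ BE ∩ AE ∥ CB]
2. B_y = 1  [CA ∥ BE ∩ AE ∥ CB]
   → B = (-26/5, 1)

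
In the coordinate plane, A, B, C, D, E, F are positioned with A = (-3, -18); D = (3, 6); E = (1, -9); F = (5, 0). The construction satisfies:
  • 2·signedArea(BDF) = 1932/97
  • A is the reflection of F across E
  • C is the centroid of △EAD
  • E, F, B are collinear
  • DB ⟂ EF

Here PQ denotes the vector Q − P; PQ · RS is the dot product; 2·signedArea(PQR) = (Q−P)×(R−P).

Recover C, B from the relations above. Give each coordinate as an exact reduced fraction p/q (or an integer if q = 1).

1. C_x = 1/3  [C is the centroid of △EAD]
2. C_y = -7  [C is the centroid of △EAD]
   → C = (1/3, -7)
3. B_x = 669/97  [E, F, B are collinear ∩ DB ⟂ EF]
4. B_y = 414/97  [E, F, B are collinear ∩ DB ⟂ EF]
   → B = (669/97, 414/97)

B = (669/97, 414/97)
C = (1/3, -7)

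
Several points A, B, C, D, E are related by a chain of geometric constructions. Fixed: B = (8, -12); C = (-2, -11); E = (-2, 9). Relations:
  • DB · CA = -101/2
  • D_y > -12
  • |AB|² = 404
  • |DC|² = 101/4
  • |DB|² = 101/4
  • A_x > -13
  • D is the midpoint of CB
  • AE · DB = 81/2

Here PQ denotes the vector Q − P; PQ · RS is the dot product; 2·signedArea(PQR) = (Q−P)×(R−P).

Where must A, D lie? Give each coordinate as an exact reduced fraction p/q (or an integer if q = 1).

1. D_x = 3  [D is the midpoint of CB]
2. D_y = -23/2  [D is the midpoint of CB]
   → D = (3, -23/2)
3. A_x = -12  [line -5·x + 1/2·y + -55 = 0 ∩ |AB|² = 404]
4. A_y = -10  [line -5·x + 1/2·y + -55 = 0 ∩ |AB|² = 404]
   → A = (-12, -10)

A = (-12, -10)
D = (3, -23/2)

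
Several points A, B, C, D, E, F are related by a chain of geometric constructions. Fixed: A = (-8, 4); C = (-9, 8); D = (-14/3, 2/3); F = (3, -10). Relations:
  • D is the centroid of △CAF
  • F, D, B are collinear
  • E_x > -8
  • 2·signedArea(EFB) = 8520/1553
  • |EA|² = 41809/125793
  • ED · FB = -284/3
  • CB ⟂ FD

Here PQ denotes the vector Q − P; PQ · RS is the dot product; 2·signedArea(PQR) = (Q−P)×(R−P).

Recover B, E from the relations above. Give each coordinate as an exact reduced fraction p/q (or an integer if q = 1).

1. B_x = -14937/1553  [F, D, B are collinear ∩ CB ⟂ FD]
2. B_y = 11734/1553  [F, D, B are collinear ∩ CB ⟂ FD]
   → B = (-14937/1553, 11734/1553)
3. E_x = -103825/13977  [2·signedArea(EFB) = 8520/1553 ∩ ED · FB = -284/3]
4. E_y = 56944/13977  [2·signedArea(EFB) = 8520/1553 ∩ ED · FB = -284/3]
   → E = (-103825/13977, 56944/13977)

B = (-14937/1553, 11734/1553)
E = (-103825/13977, 56944/13977)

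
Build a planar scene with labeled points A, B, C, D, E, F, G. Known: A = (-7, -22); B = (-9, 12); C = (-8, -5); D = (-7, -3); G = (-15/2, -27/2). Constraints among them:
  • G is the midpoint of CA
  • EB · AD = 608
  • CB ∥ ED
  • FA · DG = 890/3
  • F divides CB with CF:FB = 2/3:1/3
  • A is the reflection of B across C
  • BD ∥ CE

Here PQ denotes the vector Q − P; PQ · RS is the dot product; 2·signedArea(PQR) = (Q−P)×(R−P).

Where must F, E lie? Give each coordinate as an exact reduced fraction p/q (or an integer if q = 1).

E = (-6, -20)
F = (-26/3, 19/3)

1. F_x = -26/3  [F divides CB with CF:FB = 2/3:1/3]
2. F_y = 19/3  [F divides CB with CF:FB = 2/3:1/3]
   → F = (-26/3, 19/3)
3. E_x = -6  [CB ∥ ED ∩ BD ∥ CE]
4. E_y = -20  [CB ∥ ED ∩ BD ∥ CE]
   → E = (-6, -20)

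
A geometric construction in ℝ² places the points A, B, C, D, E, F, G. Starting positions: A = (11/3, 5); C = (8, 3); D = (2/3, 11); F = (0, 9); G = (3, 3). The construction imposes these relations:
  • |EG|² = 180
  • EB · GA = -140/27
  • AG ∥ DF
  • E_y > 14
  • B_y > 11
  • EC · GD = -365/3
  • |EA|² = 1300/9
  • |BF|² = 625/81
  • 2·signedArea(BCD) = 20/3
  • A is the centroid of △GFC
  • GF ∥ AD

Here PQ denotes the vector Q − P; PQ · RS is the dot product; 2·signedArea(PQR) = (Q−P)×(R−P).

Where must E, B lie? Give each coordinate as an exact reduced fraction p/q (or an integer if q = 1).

1. B_x = -7/9  [line -8·x + -22/3·y + 238/3 = 0 ∩ |BF|² = 625/81]
2. B_y = 35/3  [line -8·x + -22/3·y + 238/3 = 0 ∩ |BF|² = 625/81]
   → B = (-7/9, 35/3)
3. E_x = -3  [EC · GD = -365/3 ∩ EB · GA = -140/27]
4. E_y = 15  [EC · GD = -365/3 ∩ EB · GA = -140/27]
   → E = (-3, 15)

B = (-7/9, 35/3)
E = (-3, 15)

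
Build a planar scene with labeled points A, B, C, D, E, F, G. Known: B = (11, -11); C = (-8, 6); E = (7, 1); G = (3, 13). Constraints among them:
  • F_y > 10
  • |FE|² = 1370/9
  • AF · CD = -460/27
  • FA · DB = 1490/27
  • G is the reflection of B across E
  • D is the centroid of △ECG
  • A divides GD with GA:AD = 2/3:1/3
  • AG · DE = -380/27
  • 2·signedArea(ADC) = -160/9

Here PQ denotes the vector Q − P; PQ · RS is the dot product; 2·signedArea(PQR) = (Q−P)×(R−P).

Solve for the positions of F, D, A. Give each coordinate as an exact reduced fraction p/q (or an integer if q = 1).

1. D_x = 2/3  [D is the centroid of △ECG]
2. D_y = 20/3  [D is the centroid of △ECG]
   → D = (2/3, 20/3)
3. A_x = 13/9  [A divides GD with GA:AD = 2/3:1/3]
4. A_y = 79/9  [A divides GD with GA:AD = 2/3:1/3]
   → A = (13/9, 79/9)
5. F_x = -2/3  [FA · DB = 1490/27 ∩ AF · CD = -460/27]
6. F_y = 32/3  [FA · DB = 1490/27 ∩ AF · CD = -460/27]
   → F = (-2/3, 32/3)

A = (13/9, 79/9)
D = (2/3, 20/3)
F = (-2/3, 32/3)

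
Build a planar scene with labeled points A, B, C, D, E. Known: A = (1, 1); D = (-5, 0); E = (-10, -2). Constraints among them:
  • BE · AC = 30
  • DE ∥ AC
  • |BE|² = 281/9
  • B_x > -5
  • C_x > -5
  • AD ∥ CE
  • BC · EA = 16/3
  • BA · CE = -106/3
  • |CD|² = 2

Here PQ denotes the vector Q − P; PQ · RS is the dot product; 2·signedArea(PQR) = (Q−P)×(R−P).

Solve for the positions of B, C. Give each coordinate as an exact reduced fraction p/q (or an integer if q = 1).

B = (-14/3, -1/3)
C = (-4, -1)

1. C_x = -4  [AD ∥ CE ∩ DE ∥ AC]
2. C_y = -1  [AD ∥ CE ∩ DE ∥ AC]
   → C = (-4, -1)
3. B_x = -14/3  [BC · EA = 16/3 ∩ BE · AC = 30]
4. B_y = -1/3  [BC · EA = 16/3 ∩ BE · AC = 30]
   → B = (-14/3, -1/3)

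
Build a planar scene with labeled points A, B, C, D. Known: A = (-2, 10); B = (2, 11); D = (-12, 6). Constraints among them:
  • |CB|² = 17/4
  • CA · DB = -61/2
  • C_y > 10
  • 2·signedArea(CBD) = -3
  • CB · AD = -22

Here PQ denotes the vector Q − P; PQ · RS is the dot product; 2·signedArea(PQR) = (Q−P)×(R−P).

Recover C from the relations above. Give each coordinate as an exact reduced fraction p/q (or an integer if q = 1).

C = (0, 21/2)

1. C_x = 0  [CB · AD = -22 ∩ 2·signedArea(CBD) = -3]
2. C_y = 21/2  [CB · AD = -22 ∩ 2·signedArea(CBD) = -3]
   → C = (0, 21/2)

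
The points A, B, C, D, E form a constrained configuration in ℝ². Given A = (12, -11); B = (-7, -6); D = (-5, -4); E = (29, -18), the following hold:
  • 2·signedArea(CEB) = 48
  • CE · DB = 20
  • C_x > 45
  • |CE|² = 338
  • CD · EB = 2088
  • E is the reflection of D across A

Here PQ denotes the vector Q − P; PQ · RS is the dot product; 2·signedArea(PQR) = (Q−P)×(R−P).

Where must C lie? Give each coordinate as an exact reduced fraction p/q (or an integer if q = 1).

C = (46, -25)

1. C_x = 46  [2·signedArea(CEB) = 48 ∩ CE · DB = 20]
2. C_y = -25  [2·signedArea(CEB) = 48 ∩ CE · DB = 20]
   → C = (46, -25)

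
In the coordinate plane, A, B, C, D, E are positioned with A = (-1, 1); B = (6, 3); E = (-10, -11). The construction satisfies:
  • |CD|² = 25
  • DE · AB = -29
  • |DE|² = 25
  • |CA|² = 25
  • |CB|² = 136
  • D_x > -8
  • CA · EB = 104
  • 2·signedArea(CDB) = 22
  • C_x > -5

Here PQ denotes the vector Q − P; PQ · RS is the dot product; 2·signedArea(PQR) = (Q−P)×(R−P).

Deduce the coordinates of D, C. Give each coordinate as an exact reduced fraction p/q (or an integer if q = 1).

1. C_x = -4  [line -16·x + -14·y + -106 = 0 ∩ |CA|² = 25]
2. C_y = -3  [line -16·x + -14·y + -106 = 0 ∩ |CA|² = 25]
   → C = (-4, -3)
3. D_x = -7  [DE · AB = -29 ∩ 2·signedArea(CDB) = 22]
4. D_y = -7  [DE · AB = -29 ∩ 2·signedArea(CDB) = 22]
   → D = (-7, -7)

C = (-4, -3)
D = (-7, -7)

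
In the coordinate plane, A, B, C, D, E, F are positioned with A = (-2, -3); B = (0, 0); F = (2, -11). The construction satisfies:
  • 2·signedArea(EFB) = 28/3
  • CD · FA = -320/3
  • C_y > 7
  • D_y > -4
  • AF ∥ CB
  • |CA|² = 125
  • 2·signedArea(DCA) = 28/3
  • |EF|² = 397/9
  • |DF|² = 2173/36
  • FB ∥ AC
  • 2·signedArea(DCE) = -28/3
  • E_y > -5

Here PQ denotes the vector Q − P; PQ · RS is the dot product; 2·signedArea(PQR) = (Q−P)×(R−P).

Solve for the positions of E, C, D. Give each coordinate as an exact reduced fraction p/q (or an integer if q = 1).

1. E_x = 0  [line -11·x + -2·y + -28/3 = 0 ∩ |EF|² = 397/9]
2. E_y = -14/3  [line -11·x + -2·y + -28/3 = 0 ∩ |EF|² = 397/9]
   → E = (0, -14/3)
3. C_x = -4  [AF ∥ CB ∩ FB ∥ AC]
4. C_y = 8  [AF ∥ CB ∩ FB ∥ AC]
   → C = (-4, 8)
5. D_x = -1  [2·signedArea(DCE) = -28/3 ∩ 2·signedArea(DCA) = 28/3]
6. D_y = -23/6  [2·signedArea(DCE) = -28/3 ∩ 2·signedArea(DCA) = 28/3]
   → D = (-1, -23/6)

C = (-4, 8)
D = (-1, -23/6)
E = (0, -14/3)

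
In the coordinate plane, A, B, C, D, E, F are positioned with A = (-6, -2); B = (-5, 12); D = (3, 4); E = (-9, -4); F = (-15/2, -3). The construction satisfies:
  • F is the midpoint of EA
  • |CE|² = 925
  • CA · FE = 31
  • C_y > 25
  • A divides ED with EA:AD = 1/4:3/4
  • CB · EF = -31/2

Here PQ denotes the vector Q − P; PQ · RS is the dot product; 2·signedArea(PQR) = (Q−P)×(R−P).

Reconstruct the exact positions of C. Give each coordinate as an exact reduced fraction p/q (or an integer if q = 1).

C = (-4, 26)

1. C_x = -4  [line -3/2·x + -1·y + 20 = 0 ∩ |CE|² = 925]
2. C_y = 26  [line -3/2·x + -1·y + 20 = 0 ∩ |CE|² = 925]
   → C = (-4, 26)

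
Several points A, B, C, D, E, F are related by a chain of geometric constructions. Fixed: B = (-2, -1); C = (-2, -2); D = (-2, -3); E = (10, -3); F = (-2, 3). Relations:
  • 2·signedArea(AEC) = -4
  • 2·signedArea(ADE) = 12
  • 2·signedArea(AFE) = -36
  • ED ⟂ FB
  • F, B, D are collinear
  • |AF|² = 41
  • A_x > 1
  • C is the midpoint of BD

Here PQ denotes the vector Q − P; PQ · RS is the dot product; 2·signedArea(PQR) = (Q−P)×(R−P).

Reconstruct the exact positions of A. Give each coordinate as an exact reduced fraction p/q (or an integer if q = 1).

1. A_x = 2  [2·signedArea(AEC) = -4 ∩ 2·signedArea(AFE) = -36]
2. A_y = -2  [2·signedArea(AEC) = -4 ∩ 2·signedArea(AFE) = -36]
   → A = (2, -2)

A = (2, -2)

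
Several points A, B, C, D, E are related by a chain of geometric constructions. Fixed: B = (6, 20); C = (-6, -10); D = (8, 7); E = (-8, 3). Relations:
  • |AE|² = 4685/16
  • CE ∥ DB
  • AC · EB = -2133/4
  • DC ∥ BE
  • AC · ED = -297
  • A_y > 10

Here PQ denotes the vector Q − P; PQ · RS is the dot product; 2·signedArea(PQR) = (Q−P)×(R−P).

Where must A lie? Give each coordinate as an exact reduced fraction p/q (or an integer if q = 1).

A = (15/2, 41/4)

1. A_x = 15/2  [AC · ED = -297 ∩ AC · EB = -2133/4]
2. A_y = 41/4  [AC · ED = -297 ∩ AC · EB = -2133/4]
   → A = (15/2, 41/4)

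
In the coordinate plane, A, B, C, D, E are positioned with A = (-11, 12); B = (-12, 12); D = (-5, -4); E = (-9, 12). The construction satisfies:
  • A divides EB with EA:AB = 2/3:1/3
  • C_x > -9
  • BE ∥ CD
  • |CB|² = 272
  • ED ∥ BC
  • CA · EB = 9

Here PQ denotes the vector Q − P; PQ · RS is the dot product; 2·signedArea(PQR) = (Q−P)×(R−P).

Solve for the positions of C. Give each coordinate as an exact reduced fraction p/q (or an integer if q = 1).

C = (-8, -4)

1. C_x = -8  [BE ∥ CD ∩ ED ∥ BC]
2. C_y = -4  [BE ∥ CD ∩ ED ∥ BC]
   → C = (-8, -4)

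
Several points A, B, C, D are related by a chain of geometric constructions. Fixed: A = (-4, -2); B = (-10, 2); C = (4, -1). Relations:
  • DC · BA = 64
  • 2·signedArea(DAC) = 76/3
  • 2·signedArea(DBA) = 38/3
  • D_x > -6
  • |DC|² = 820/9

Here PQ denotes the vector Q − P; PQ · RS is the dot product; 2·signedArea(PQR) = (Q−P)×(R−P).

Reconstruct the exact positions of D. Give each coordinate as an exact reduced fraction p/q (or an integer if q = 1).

D = (-16/3, 1)

1. D_x = -16/3  [2·signedArea(DBA) = 38/3 ∩ DC · BA = 64]
2. D_y = 1  [2·signedArea(DBA) = 38/3 ∩ DC · BA = 64]
   → D = (-16/3, 1)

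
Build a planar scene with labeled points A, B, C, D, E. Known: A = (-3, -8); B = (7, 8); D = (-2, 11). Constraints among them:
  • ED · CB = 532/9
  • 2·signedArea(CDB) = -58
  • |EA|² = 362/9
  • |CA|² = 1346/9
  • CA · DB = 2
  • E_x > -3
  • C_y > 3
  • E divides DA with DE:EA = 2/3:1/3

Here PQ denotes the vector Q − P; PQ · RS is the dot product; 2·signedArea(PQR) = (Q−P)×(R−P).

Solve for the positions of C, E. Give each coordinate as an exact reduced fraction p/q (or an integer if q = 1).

C = (2/3, 11/3)
E = (-8/3, -5/3)

1. C_x = 2/3  [2·signedArea(CDB) = -58 ∩ CA · DB = 2]
2. C_y = 11/3  [2·signedArea(CDB) = -58 ∩ CA · DB = 2]
   → C = (2/3, 11/3)
3. E_x = -8/3  [E divides DA with DE:EA = 2/3:1/3]
4. E_y = -5/3  [E divides DA with DE:EA = 2/3:1/3]
   → E = (-8/3, -5/3)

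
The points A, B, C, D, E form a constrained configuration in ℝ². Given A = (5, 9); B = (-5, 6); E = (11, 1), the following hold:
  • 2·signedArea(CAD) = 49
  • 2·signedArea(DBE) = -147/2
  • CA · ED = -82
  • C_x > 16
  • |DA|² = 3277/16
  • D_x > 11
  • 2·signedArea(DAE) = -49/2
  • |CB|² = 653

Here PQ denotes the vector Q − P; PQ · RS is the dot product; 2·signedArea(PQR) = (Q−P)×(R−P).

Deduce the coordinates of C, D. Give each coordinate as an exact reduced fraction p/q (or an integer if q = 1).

C = (17, -7)
D = (23/2, -15/4)

1. D_x = 23/2  [2·signedArea(DAE) = -49/2 ∩ 2·signedArea(DBE) = -147/2]
2. D_y = -15/4  [2·signedArea(DAE) = -49/2 ∩ 2·signedArea(DBE) = -147/2]
   → D = (23/2, -15/4)
3. C_x = 17  [CA · ED = -82 ∩ 2·signedArea(CAD) = 49]
4. C_y = -7  [CA · ED = -82 ∩ 2·signedArea(CAD) = 49]
   → C = (17, -7)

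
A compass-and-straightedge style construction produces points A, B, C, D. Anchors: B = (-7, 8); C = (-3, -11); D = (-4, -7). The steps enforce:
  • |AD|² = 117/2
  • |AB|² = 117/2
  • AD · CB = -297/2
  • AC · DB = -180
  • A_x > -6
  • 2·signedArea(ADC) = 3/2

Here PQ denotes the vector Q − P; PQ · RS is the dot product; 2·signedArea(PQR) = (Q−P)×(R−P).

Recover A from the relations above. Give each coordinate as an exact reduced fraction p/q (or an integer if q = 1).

A = (-11/2, 1/2)

1. A_x = -11/2  [2·signedArea(ADC) = 3/2 ∩ AC · DB = -180]
2. A_y = 1/2  [2·signedArea(ADC) = 3/2 ∩ AC · DB = -180]
   → A = (-11/2, 1/2)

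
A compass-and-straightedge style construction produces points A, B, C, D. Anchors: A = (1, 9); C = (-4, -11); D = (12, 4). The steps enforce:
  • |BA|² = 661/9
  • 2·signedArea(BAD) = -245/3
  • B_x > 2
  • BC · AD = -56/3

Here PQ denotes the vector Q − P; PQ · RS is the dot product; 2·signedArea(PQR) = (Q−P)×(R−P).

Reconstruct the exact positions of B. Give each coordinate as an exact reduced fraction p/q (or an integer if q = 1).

1. B_x = 3  [BC · AD = -56/3 ∩ 2·signedArea(BAD) = -245/3]
2. B_y = 2/3  [BC · AD = -56/3 ∩ 2·signedArea(BAD) = -245/3]
   → B = (3, 2/3)

B = (3, 2/3)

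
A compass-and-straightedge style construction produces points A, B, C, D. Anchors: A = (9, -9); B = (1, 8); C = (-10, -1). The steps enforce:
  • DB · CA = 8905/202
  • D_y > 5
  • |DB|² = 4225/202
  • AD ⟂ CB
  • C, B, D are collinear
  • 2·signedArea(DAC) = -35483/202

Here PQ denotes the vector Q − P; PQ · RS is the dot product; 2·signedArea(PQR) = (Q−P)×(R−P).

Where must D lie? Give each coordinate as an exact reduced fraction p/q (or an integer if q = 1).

D = (-513/202, 1031/202)

1. D_x = -513/202  [C, B, D are collinear ∩ AD ⟂ CB]
2. D_y = 1031/202  [C, B, D are collinear ∩ AD ⟂ CB]
   → D = (-513/202, 1031/202)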